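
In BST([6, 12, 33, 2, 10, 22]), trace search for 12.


BST root = 6
Search for 12: compare at each node
Path: [6, 12]


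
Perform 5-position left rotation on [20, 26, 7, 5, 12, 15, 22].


Left rotate by 5: [15, 22, 20, 26, 7, 5, 12]


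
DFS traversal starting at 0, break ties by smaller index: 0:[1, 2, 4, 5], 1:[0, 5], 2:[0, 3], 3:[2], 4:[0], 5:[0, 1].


DFS stack-based: start with [0]
Visit order: [0, 1, 5, 2, 3, 4]


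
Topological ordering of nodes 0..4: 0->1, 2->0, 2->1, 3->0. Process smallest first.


Kahn's algorithm, process smallest node first
Order: [2, 3, 0, 1, 4]


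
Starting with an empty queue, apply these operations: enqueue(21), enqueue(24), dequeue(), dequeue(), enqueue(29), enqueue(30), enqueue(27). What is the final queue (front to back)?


enqueue(21) -> [21]
enqueue(24) -> [21, 24]
dequeue() returns 21 -> [24]
dequeue() returns 24 -> []
enqueue(29) -> [29]
enqueue(30) -> [29, 30]
enqueue(27) -> [29, 30, 27]
Final queue (front to back): [29, 30, 27]


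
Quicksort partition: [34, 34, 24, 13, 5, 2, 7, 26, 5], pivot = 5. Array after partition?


Elements <= 5 go left of pivot.
Result: [5, 2, 5, 13, 34, 34, 7, 26, 24], pivot at index 2


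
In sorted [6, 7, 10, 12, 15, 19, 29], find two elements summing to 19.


Two pointers: lo=0, hi=6
Found pair: (7, 12) summing to 19


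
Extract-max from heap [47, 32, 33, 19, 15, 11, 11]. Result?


Max = 47
Replace root with last, heapify down
Resulting heap: [33, 32, 11, 19, 15, 11]


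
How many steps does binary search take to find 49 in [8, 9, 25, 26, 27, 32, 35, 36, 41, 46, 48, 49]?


Search for 49:
[0,11] mid=5 arr[5]=32
[6,11] mid=8 arr[8]=41
[9,11] mid=10 arr[10]=48
[11,11] mid=11 arr[11]=49
Total: 4 comparisons


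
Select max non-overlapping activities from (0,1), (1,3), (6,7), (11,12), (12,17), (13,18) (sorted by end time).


Greedy: pick earliest-ending, then skip overlaps.
Selected (5 activities): [(0, 1), (1, 3), (6, 7), (11, 12), (12, 17)]


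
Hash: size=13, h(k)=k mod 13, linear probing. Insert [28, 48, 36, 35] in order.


Insertions: 28->slot 2; 48->slot 9; 36->slot 10; 35->slot 11
Table: [None, None, 28, None, None, None, None, None, None, 48, 36, 35, None]


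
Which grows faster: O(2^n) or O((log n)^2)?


polylogarithmic grows slower than exponential
O((log n)^2) is asymptotically smaller; O(2^n) grows faster


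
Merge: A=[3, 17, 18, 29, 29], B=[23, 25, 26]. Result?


Compare heads, take smaller each step.
Merged: [3, 17, 18, 23, 25, 26, 29, 29]


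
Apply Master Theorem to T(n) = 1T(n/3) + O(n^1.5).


a=1, b=3, c=1.5. log_3(1)=0 < c=1.5. Case 3: O(n^c) = O(n^1.500)
Complexity: O(n^1.500)


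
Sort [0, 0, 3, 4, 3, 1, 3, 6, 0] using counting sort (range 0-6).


Count array: [3, 1, 0, 3, 1, 0, 1]
Reconstruct: [0, 0, 0, 1, 3, 3, 3, 4, 6]


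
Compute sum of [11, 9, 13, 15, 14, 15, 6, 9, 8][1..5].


Prefix sums: [0, 11, 20, 33, 48, 62, 77, 83, 92, 100]
Sum[1..5] = prefix[6] - prefix[1] = 77 - 11 = 66


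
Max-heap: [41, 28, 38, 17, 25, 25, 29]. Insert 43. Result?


Append 43: [41, 28, 38, 17, 25, 25, 29, 43]
Bubble up: swap idx 7(43) with idx 3(17); swap idx 3(43) with idx 1(28); swap idx 1(43) with idx 0(41)
Result: [43, 41, 38, 28, 25, 25, 29, 17]


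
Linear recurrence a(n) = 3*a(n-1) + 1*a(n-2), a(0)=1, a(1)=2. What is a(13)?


Build bottom-up:
...a(11)=325799, a(12)=1076041, a(13)=3*1076041+1*325799=3553922


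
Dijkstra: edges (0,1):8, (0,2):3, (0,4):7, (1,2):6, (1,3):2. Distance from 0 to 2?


Dijkstra from 0:
Distances: {0: 0, 1: 8, 2: 3, 3: 10, 4: 7}
Shortest distance to 2 = 3, path = [0, 2]


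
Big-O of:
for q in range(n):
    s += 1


Per nesting level: O(n) = O(n)
Complexity: O(n)


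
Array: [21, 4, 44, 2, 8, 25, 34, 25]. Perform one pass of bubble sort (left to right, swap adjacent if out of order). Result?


After one pass: [4, 21, 2, 8, 25, 34, 25, 44]


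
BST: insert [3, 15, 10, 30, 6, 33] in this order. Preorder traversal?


Root = 3; build tree by BST insertion.
Preorder traversal: [3, 15, 10, 6, 30, 33]


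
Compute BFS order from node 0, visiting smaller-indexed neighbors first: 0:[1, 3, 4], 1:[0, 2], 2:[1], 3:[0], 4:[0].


BFS queue: start with [0]
Visit order: [0, 1, 3, 4, 2]


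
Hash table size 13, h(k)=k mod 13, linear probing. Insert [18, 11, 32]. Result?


Insertions: 18->slot 5; 11->slot 11; 32->slot 6
Table: [None, None, None, None, None, 18, 32, None, None, None, None, 11, None]


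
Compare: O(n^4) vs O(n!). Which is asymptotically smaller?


quartic grows slower than factorial
O(n^4) is asymptotically smaller; O(n!) grows faster


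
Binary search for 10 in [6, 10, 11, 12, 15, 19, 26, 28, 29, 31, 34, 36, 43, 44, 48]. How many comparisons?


Search for 10:
[0,14] mid=7 arr[7]=28
[0,6] mid=3 arr[3]=12
[0,2] mid=1 arr[1]=10
Total: 3 comparisons


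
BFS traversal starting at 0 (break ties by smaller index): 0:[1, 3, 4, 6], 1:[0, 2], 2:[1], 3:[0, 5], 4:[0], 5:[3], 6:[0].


BFS queue: start with [0]
Visit order: [0, 1, 3, 4, 6, 2, 5]


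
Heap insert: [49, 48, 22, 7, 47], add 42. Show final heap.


Append 42: [49, 48, 22, 7, 47, 42]
Bubble up: swap idx 5(42) with idx 2(22)
Result: [49, 48, 42, 7, 47, 22]


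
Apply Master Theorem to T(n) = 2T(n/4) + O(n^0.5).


a=2, b=4, c=0.5. log_4(2)=0.5 = c=0.5. Case 2: O(n^c log n) = O(sqrt(n) log n)
Complexity: O(sqrt(n) log n)


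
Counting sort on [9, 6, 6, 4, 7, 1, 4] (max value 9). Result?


Count array: [0, 1, 0, 0, 2, 0, 2, 1, 0, 1]
Reconstruct: [1, 4, 4, 6, 6, 7, 9]


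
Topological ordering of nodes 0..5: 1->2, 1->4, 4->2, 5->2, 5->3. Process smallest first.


Kahn's algorithm, process smallest node first
Order: [0, 1, 4, 5, 2, 3]


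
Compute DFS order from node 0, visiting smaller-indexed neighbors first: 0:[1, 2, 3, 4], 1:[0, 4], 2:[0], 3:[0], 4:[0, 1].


DFS stack-based: start with [0]
Visit order: [0, 1, 4, 2, 3]


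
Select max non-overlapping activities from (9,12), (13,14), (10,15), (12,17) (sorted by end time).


Greedy: pick earliest-ending, then skip overlaps.
Selected (2 activities): [(9, 12), (13, 14)]


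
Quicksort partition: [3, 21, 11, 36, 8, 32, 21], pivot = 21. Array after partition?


Elements <= 21 go left of pivot.
Result: [3, 21, 11, 8, 21, 32, 36], pivot at index 4


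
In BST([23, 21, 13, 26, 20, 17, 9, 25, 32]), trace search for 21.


BST root = 23
Search for 21: compare at each node
Path: [23, 21]


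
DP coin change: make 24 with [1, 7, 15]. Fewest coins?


dp[0]=0; dp[i]=1+min(dp[i-c] for c in coins)
...dp[19]=5, dp[20]=6, dp[21]=3, dp[22]=2, dp[23]=3, dp[24]=4
Minimum coins for 24 = 4


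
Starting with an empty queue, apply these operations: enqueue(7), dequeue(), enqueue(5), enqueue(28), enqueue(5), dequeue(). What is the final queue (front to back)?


enqueue(7) -> [7]
dequeue() returns 7 -> []
enqueue(5) -> [5]
enqueue(28) -> [5, 28]
enqueue(5) -> [5, 28, 5]
dequeue() returns 5 -> [28, 5]
Final queue (front to back): [28, 5]


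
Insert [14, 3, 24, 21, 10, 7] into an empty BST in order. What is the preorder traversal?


Root = 14; build tree by BST insertion.
Preorder traversal: [14, 3, 10, 7, 24, 21]


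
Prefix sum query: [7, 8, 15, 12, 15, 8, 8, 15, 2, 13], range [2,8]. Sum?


Prefix sums: [0, 7, 15, 30, 42, 57, 65, 73, 88, 90, 103]
Sum[2..8] = prefix[9] - prefix[2] = 90 - 15 = 75


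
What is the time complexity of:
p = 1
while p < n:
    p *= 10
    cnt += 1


Per nesting level: O(log n) = O(log n)
Complexity: O(log n)


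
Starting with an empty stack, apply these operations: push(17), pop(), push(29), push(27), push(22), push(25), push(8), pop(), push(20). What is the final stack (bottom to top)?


push(17) -> [17]
pop() returns 17 -> []
push(29) -> [29]
push(27) -> [29, 27]
push(22) -> [29, 27, 22]
push(25) -> [29, 27, 22, 25]
push(8) -> [29, 27, 22, 25, 8]
pop() returns 8 -> [29, 27, 22, 25]
push(20) -> [29, 27, 22, 25, 20]
Final stack (bottom to top): [29, 27, 22, 25, 20]


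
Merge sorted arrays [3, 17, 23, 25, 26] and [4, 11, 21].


Compare heads, take smaller each step.
Merged: [3, 4, 11, 17, 21, 23, 25, 26]


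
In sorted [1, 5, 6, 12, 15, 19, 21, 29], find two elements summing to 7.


Two pointers: lo=0, hi=7
Found pair: (1, 6) summing to 7


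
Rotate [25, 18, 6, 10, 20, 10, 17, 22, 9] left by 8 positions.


Left rotate by 8: [9, 25, 18, 6, 10, 20, 10, 17, 22]


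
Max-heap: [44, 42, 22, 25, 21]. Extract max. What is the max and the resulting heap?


Max = 44
Replace root with last, heapify down
Resulting heap: [42, 25, 22, 21]


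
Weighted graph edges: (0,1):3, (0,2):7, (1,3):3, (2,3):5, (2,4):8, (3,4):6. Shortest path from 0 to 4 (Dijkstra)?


Dijkstra from 0:
Distances: {0: 0, 1: 3, 2: 7, 3: 6, 4: 12}
Shortest distance to 4 = 12, path = [0, 1, 3, 4]


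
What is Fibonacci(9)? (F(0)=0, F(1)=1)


F(n)=F(n-1)+F(n-2)
...F(7)=13, F(8)=21, F(9)=34


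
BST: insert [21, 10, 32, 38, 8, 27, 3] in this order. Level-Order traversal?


Root = 21; build tree by BST insertion.
Level-Order traversal: [21, 10, 32, 8, 27, 38, 3]


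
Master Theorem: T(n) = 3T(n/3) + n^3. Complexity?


a=3, b=3, c=3. log_3(3)=1 < c=3. Case 3: O(n^c) = O(n^3)
Complexity: O(n^3)


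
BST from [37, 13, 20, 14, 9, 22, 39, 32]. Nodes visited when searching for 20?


BST root = 37
Search for 20: compare at each node
Path: [37, 13, 20]


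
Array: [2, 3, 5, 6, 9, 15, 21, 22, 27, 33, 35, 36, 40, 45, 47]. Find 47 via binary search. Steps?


Search for 47:
[0,14] mid=7 arr[7]=22
[8,14] mid=11 arr[11]=36
[12,14] mid=13 arr[13]=45
[14,14] mid=14 arr[14]=47
Total: 4 comparisons


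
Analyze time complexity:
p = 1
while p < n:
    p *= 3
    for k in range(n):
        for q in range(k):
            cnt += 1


Per nesting level: O(log n) * O(n) * O(n) [triangular over k] = O(n^2 log n)
Complexity: O(n^2 log n)


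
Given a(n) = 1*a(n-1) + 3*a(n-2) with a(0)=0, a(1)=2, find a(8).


Build bottom-up:
...a(6)=80, a(7)=194, a(8)=1*194+3*80=434


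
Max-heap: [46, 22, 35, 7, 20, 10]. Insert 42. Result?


Append 42: [46, 22, 35, 7, 20, 10, 42]
Bubble up: swap idx 6(42) with idx 2(35)
Result: [46, 22, 42, 7, 20, 10, 35]


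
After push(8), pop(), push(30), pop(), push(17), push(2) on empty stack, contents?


push(8) -> [8]
pop() returns 8 -> []
push(30) -> [30]
pop() returns 30 -> []
push(17) -> [17]
push(2) -> [17, 2]
Final stack (bottom to top): [17, 2]


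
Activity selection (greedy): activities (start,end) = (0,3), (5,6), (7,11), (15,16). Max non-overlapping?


Greedy: pick earliest-ending, then skip overlaps.
Selected (4 activities): [(0, 3), (5, 6), (7, 11), (15, 16)]


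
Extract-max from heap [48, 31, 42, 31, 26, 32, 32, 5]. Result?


Max = 48
Replace root with last, heapify down
Resulting heap: [42, 31, 32, 31, 26, 5, 32]


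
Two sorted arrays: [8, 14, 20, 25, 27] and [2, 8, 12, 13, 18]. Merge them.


Compare heads, take smaller each step.
Merged: [2, 8, 8, 12, 13, 14, 18, 20, 25, 27]


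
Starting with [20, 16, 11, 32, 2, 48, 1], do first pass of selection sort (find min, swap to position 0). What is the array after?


After one pass: [1, 16, 11, 32, 2, 48, 20]


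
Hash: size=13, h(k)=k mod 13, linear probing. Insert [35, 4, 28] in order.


Insertions: 35->slot 9; 4->slot 4; 28->slot 2
Table: [None, None, 28, None, 4, None, None, None, None, 35, None, None, None]


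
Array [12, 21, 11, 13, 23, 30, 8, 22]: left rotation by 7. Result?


Left rotate by 7: [22, 12, 21, 11, 13, 23, 30, 8]


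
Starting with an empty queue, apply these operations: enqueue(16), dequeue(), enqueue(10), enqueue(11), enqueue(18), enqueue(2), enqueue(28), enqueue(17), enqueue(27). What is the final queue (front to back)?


enqueue(16) -> [16]
dequeue() returns 16 -> []
enqueue(10) -> [10]
enqueue(11) -> [10, 11]
enqueue(18) -> [10, 11, 18]
enqueue(2) -> [10, 11, 18, 2]
enqueue(28) -> [10, 11, 18, 2, 28]
enqueue(17) -> [10, 11, 18, 2, 28, 17]
enqueue(27) -> [10, 11, 18, 2, 28, 17, 27]
Final queue (front to back): [10, 11, 18, 2, 28, 17, 27]


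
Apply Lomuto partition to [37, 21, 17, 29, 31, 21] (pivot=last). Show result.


Elements <= 21 go left of pivot.
Result: [21, 17, 21, 29, 31, 37], pivot at index 2


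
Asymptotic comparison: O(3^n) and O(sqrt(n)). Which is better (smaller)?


sublinear grows slower than exponential (base 3)
O(sqrt(n)) is asymptotically smaller; O(3^n) grows faster


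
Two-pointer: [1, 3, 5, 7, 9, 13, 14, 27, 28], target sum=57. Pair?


Two pointers: lo=0, hi=8
No pair sums to 57


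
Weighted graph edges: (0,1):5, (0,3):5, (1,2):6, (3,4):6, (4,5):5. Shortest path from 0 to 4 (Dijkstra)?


Dijkstra from 0:
Distances: {0: 0, 1: 5, 2: 11, 3: 5, 4: 11, 5: 16}
Shortest distance to 4 = 11, path = [0, 3, 4]


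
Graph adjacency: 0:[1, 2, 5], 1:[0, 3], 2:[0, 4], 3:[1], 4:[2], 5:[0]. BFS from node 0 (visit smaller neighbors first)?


BFS queue: start with [0]
Visit order: [0, 1, 2, 5, 3, 4]


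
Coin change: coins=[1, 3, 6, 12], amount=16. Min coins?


dp[0]=0; dp[i]=1+min(dp[i-c] for c in coins)
...dp[11]=4, dp[12]=1, dp[13]=2, dp[14]=3, dp[15]=2, dp[16]=3
Minimum coins for 16 = 3


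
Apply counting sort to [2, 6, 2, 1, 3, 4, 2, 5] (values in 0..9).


Count array: [0, 1, 3, 1, 1, 1, 1, 0, 0, 0]
Reconstruct: [1, 2, 2, 2, 3, 4, 5, 6]


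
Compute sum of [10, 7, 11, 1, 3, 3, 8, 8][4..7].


Prefix sums: [0, 10, 17, 28, 29, 32, 35, 43, 51]
Sum[4..7] = prefix[8] - prefix[4] = 51 - 29 = 22


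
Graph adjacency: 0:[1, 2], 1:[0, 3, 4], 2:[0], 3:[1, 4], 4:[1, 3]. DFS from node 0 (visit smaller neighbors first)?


DFS stack-based: start with [0]
Visit order: [0, 1, 3, 4, 2]


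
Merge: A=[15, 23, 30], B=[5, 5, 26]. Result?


Compare heads, take smaller each step.
Merged: [5, 5, 15, 23, 26, 30]


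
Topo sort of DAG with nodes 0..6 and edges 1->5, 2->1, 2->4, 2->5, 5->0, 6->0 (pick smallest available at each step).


Kahn's algorithm, process smallest node first
Order: [2, 1, 3, 4, 5, 6, 0]


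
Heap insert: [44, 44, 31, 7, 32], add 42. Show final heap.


Append 42: [44, 44, 31, 7, 32, 42]
Bubble up: swap idx 5(42) with idx 2(31)
Result: [44, 44, 42, 7, 32, 31]


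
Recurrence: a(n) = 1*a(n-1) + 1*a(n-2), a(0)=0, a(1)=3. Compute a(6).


Build bottom-up:
...a(4)=9, a(5)=15, a(6)=1*15+1*9=24


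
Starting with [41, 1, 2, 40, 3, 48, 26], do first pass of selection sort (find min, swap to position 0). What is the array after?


After one pass: [1, 41, 2, 40, 3, 48, 26]


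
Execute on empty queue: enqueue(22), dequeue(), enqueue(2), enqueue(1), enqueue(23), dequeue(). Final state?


enqueue(22) -> [22]
dequeue() returns 22 -> []
enqueue(2) -> [2]
enqueue(1) -> [2, 1]
enqueue(23) -> [2, 1, 23]
dequeue() returns 2 -> [1, 23]
Final queue (front to back): [1, 23]


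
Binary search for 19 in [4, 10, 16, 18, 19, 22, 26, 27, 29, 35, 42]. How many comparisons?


Search for 19:
[0,10] mid=5 arr[5]=22
[0,4] mid=2 arr[2]=16
[3,4] mid=3 arr[3]=18
[4,4] mid=4 arr[4]=19
Total: 4 comparisons


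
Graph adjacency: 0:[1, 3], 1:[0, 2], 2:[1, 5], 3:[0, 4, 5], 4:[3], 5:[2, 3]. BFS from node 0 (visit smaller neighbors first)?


BFS queue: start with [0]
Visit order: [0, 1, 3, 2, 4, 5]


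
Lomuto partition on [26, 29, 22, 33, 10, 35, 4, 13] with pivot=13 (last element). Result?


Elements <= 13 go left of pivot.
Result: [10, 4, 13, 33, 26, 35, 29, 22], pivot at index 2


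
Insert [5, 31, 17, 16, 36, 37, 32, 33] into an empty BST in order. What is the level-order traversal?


Root = 5; build tree by BST insertion.
Level-Order traversal: [5, 31, 17, 36, 16, 32, 37, 33]


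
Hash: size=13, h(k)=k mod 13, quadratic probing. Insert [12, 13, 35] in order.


Insertions: 12->slot 12; 13->slot 0; 35->slot 9
Table: [13, None, None, None, None, None, None, None, None, 35, None, None, 12]


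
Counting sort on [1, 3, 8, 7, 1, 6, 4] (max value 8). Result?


Count array: [0, 2, 0, 1, 1, 0, 1, 1, 1]
Reconstruct: [1, 1, 3, 4, 6, 7, 8]


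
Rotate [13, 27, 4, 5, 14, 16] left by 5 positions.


Left rotate by 5: [16, 13, 27, 4, 5, 14]


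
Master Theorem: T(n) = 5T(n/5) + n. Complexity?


a=5, b=5, c=1. log_5(5)=1 = c=1. Case 2: O(n^c log n) = O(n log n)
Complexity: O(n log n)


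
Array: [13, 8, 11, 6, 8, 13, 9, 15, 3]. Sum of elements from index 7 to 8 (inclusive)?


Prefix sums: [0, 13, 21, 32, 38, 46, 59, 68, 83, 86]
Sum[7..8] = prefix[9] - prefix[7] = 86 - 68 = 18


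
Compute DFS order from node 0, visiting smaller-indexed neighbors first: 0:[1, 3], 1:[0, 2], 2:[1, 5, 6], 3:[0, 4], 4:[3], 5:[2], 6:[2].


DFS stack-based: start with [0]
Visit order: [0, 1, 2, 5, 6, 3, 4]


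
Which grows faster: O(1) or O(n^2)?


constant grows slower than quadratic
O(1) is asymptotically smaller; O(n^2) grows faster


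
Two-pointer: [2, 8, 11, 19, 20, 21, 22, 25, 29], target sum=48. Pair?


Two pointers: lo=0, hi=8
Found pair: (19, 29) summing to 48


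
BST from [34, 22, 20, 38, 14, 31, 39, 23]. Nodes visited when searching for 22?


BST root = 34
Search for 22: compare at each node
Path: [34, 22]


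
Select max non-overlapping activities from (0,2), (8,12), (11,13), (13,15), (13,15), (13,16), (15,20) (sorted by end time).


Greedy: pick earliest-ending, then skip overlaps.
Selected (4 activities): [(0, 2), (8, 12), (13, 15), (15, 20)]


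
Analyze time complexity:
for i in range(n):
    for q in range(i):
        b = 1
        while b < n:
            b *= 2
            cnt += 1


Per nesting level: O(n) * O(n) [triangular over i] * O(log n) = O(n^2 log n)
Complexity: O(n^2 log n)


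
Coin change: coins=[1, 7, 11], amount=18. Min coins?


dp[0]=0; dp[i]=1+min(dp[i-c] for c in coins)
...dp[13]=3, dp[14]=2, dp[15]=3, dp[16]=4, dp[17]=5, dp[18]=2
Minimum coins for 18 = 2


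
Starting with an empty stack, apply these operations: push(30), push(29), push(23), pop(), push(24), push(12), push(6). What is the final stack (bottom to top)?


push(30) -> [30]
push(29) -> [30, 29]
push(23) -> [30, 29, 23]
pop() returns 23 -> [30, 29]
push(24) -> [30, 29, 24]
push(12) -> [30, 29, 24, 12]
push(6) -> [30, 29, 24, 12, 6]
Final stack (bottom to top): [30, 29, 24, 12, 6]


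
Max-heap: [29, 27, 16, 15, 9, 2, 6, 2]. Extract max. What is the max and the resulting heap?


Max = 29
Replace root with last, heapify down
Resulting heap: [27, 15, 16, 2, 9, 2, 6]


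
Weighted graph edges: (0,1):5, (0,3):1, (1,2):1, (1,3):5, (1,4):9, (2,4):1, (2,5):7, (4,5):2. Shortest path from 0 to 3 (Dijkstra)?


Dijkstra from 0:
Distances: {0: 0, 1: 5, 2: 6, 3: 1, 4: 7, 5: 9}
Shortest distance to 3 = 1, path = [0, 3]


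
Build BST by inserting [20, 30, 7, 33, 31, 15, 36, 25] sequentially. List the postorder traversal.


Root = 20; build tree by BST insertion.
Postorder traversal: [15, 7, 25, 31, 36, 33, 30, 20]


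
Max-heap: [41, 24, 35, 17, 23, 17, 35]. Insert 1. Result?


Append 1: [41, 24, 35, 17, 23, 17, 35, 1]
Bubble up: no swaps needed
Result: [41, 24, 35, 17, 23, 17, 35, 1]


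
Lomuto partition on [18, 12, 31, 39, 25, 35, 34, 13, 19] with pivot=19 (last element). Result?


Elements <= 19 go left of pivot.
Result: [18, 12, 13, 19, 25, 35, 34, 31, 39], pivot at index 3


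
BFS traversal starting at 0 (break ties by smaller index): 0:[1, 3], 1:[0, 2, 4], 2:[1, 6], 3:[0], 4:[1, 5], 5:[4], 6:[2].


BFS queue: start with [0]
Visit order: [0, 1, 3, 2, 4, 6, 5]


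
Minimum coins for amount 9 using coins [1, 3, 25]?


dp[0]=0; dp[i]=1+min(dp[i-c] for c in coins)
...dp[4]=2, dp[5]=3, dp[6]=2, dp[7]=3, dp[8]=4, dp[9]=3
Minimum coins for 9 = 3


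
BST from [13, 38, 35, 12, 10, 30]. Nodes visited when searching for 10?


BST root = 13
Search for 10: compare at each node
Path: [13, 12, 10]


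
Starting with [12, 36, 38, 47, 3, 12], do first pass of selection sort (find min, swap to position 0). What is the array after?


After one pass: [3, 36, 38, 47, 12, 12]


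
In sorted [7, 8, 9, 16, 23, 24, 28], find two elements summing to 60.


Two pointers: lo=0, hi=6
No pair sums to 60


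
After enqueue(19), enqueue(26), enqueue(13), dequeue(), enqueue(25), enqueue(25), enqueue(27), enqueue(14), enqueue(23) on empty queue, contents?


enqueue(19) -> [19]
enqueue(26) -> [19, 26]
enqueue(13) -> [19, 26, 13]
dequeue() returns 19 -> [26, 13]
enqueue(25) -> [26, 13, 25]
enqueue(25) -> [26, 13, 25, 25]
enqueue(27) -> [26, 13, 25, 25, 27]
enqueue(14) -> [26, 13, 25, 25, 27, 14]
enqueue(23) -> [26, 13, 25, 25, 27, 14, 23]
Final queue (front to back): [26, 13, 25, 25, 27, 14, 23]


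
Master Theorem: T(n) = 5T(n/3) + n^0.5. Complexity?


a=5, b=3, c=0.5. log_3(5)=1.465 > c=0.5. Case 1: O(n^log_b(a)) = O(n^1.465)
Complexity: O(n^1.465)


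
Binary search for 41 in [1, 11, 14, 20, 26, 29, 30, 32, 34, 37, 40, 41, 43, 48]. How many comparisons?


Search for 41:
[0,13] mid=6 arr[6]=30
[7,13] mid=10 arr[10]=40
[11,13] mid=12 arr[12]=43
[11,11] mid=11 arr[11]=41
Total: 4 comparisons


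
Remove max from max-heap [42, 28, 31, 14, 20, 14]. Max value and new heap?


Max = 42
Replace root with last, heapify down
Resulting heap: [31, 28, 14, 14, 20]


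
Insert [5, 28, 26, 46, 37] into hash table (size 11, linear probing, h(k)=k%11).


Insertions: 5->slot 5; 28->slot 6; 26->slot 4; 46->slot 2; 37->slot 7
Table: [None, None, 46, None, 26, 5, 28, 37, None, None, None]


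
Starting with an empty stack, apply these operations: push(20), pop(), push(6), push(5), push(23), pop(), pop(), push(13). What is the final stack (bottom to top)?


push(20) -> [20]
pop() returns 20 -> []
push(6) -> [6]
push(5) -> [6, 5]
push(23) -> [6, 5, 23]
pop() returns 23 -> [6, 5]
pop() returns 5 -> [6]
push(13) -> [6, 13]
Final stack (bottom to top): [6, 13]


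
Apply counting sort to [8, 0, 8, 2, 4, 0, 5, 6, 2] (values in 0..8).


Count array: [2, 0, 2, 0, 1, 1, 1, 0, 2]
Reconstruct: [0, 0, 2, 2, 4, 5, 6, 8, 8]


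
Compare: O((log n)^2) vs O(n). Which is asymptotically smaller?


polylogarithmic grows slower than linear
O((log n)^2) is asymptotically smaller; O(n) grows faster


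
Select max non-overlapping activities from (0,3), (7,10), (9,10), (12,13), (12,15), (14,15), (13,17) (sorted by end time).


Greedy: pick earliest-ending, then skip overlaps.
Selected (4 activities): [(0, 3), (7, 10), (12, 13), (14, 15)]


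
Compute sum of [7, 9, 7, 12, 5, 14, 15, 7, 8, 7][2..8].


Prefix sums: [0, 7, 16, 23, 35, 40, 54, 69, 76, 84, 91]
Sum[2..8] = prefix[9] - prefix[2] = 84 - 16 = 68


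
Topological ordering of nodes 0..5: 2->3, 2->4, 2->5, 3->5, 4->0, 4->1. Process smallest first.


Kahn's algorithm, process smallest node first
Order: [2, 3, 4, 0, 1, 5]


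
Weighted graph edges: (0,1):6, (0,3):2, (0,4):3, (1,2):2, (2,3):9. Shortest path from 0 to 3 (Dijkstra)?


Dijkstra from 0:
Distances: {0: 0, 1: 6, 2: 8, 3: 2, 4: 3}
Shortest distance to 3 = 2, path = [0, 3]


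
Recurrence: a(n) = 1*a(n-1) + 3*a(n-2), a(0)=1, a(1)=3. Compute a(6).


Build bottom-up:
...a(4)=33, a(5)=78, a(6)=1*78+3*33=177


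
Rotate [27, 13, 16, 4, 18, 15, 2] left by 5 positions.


Left rotate by 5: [15, 2, 27, 13, 16, 4, 18]


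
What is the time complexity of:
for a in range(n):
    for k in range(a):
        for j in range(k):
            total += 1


Per nesting level: O(n) * O(n) [triangular over a] * O(n) [triangular over k] = O(n^3)
Complexity: O(n^3)


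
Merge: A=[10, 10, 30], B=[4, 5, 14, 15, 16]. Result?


Compare heads, take smaller each step.
Merged: [4, 5, 10, 10, 14, 15, 16, 30]


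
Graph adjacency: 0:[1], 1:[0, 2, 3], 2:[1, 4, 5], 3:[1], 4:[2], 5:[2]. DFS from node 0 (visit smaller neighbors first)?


DFS stack-based: start with [0]
Visit order: [0, 1, 2, 4, 5, 3]


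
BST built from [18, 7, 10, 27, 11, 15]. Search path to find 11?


BST root = 18
Search for 11: compare at each node
Path: [18, 7, 10, 11]


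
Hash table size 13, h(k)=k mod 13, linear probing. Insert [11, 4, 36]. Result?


Insertions: 11->slot 11; 4->slot 4; 36->slot 10
Table: [None, None, None, None, 4, None, None, None, None, None, 36, 11, None]


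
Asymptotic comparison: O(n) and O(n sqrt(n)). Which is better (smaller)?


linear grows slower than n^1.5
O(n) is asymptotically smaller; O(n sqrt(n)) grows faster


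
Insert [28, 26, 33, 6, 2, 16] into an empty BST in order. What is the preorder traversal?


Root = 28; build tree by BST insertion.
Preorder traversal: [28, 26, 6, 2, 16, 33]


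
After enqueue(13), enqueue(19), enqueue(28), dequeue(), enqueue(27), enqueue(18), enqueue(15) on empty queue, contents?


enqueue(13) -> [13]
enqueue(19) -> [13, 19]
enqueue(28) -> [13, 19, 28]
dequeue() returns 13 -> [19, 28]
enqueue(27) -> [19, 28, 27]
enqueue(18) -> [19, 28, 27, 18]
enqueue(15) -> [19, 28, 27, 18, 15]
Final queue (front to back): [19, 28, 27, 18, 15]


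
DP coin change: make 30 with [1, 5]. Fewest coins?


dp[0]=0; dp[i]=1+min(dp[i-c] for c in coins)
...dp[25]=5, dp[26]=6, dp[27]=7, dp[28]=8, dp[29]=9, dp[30]=6
Minimum coins for 30 = 6


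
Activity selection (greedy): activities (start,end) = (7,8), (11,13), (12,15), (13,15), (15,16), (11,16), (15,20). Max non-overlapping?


Greedy: pick earliest-ending, then skip overlaps.
Selected (4 activities): [(7, 8), (11, 13), (13, 15), (15, 16)]


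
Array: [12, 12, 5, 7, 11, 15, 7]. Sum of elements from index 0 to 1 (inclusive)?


Prefix sums: [0, 12, 24, 29, 36, 47, 62, 69]
Sum[0..1] = prefix[2] - prefix[0] = 24 - 0 = 24


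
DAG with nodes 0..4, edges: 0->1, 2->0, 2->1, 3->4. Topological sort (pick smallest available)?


Kahn's algorithm, process smallest node first
Order: [2, 0, 1, 3, 4]


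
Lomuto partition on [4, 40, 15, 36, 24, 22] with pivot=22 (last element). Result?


Elements <= 22 go left of pivot.
Result: [4, 15, 22, 36, 24, 40], pivot at index 2


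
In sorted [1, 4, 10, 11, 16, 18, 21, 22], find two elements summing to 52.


Two pointers: lo=0, hi=7
No pair sums to 52


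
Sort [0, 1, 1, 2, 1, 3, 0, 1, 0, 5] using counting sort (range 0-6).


Count array: [3, 4, 1, 1, 0, 1, 0]
Reconstruct: [0, 0, 0, 1, 1, 1, 1, 2, 3, 5]


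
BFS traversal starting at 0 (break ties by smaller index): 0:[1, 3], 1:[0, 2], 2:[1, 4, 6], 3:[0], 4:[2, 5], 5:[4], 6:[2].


BFS queue: start with [0]
Visit order: [0, 1, 3, 2, 4, 6, 5]


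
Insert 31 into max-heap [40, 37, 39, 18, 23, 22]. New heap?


Append 31: [40, 37, 39, 18, 23, 22, 31]
Bubble up: no swaps needed
Result: [40, 37, 39, 18, 23, 22, 31]


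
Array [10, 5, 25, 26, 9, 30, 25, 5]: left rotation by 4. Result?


Left rotate by 4: [9, 30, 25, 5, 10, 5, 25, 26]


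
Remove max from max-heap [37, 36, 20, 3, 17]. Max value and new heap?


Max = 37
Replace root with last, heapify down
Resulting heap: [36, 17, 20, 3]


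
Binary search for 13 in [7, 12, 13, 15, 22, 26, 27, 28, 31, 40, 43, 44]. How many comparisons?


Search for 13:
[0,11] mid=5 arr[5]=26
[0,4] mid=2 arr[2]=13
Total: 2 comparisons


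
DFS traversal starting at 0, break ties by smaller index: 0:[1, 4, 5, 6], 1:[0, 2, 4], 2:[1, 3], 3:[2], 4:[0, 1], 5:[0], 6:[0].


DFS stack-based: start with [0]
Visit order: [0, 1, 2, 3, 4, 5, 6]


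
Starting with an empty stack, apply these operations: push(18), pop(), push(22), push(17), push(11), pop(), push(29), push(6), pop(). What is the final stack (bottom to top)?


push(18) -> [18]
pop() returns 18 -> []
push(22) -> [22]
push(17) -> [22, 17]
push(11) -> [22, 17, 11]
pop() returns 11 -> [22, 17]
push(29) -> [22, 17, 29]
push(6) -> [22, 17, 29, 6]
pop() returns 6 -> [22, 17, 29]
Final stack (bottom to top): [22, 17, 29]


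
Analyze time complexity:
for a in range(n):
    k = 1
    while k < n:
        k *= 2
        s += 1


Per nesting level: O(n) * O(log n) = O(n log n)
Complexity: O(n log n)


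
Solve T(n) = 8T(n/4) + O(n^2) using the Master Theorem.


a=8, b=4, c=2. log_4(8)=1.5 < c=2. Case 3: O(n^c) = O(n^2)
Complexity: O(n^2)


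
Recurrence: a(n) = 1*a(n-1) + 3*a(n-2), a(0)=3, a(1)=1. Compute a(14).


Build bottom-up:
...a(12)=30307, a(13)=69649, a(14)=1*69649+3*30307=160570


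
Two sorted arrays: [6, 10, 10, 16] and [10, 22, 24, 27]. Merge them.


Compare heads, take smaller each step.
Merged: [6, 10, 10, 10, 16, 22, 24, 27]


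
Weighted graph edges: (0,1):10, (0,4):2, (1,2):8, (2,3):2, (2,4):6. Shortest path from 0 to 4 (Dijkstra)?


Dijkstra from 0:
Distances: {0: 0, 1: 10, 2: 8, 3: 10, 4: 2}
Shortest distance to 4 = 2, path = [0, 4]


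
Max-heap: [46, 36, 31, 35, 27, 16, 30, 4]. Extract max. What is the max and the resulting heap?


Max = 46
Replace root with last, heapify down
Resulting heap: [36, 35, 31, 4, 27, 16, 30]


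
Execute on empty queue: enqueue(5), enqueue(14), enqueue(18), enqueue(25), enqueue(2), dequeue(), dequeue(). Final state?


enqueue(5) -> [5]
enqueue(14) -> [5, 14]
enqueue(18) -> [5, 14, 18]
enqueue(25) -> [5, 14, 18, 25]
enqueue(2) -> [5, 14, 18, 25, 2]
dequeue() returns 5 -> [14, 18, 25, 2]
dequeue() returns 14 -> [18, 25, 2]
Final queue (front to back): [18, 25, 2]


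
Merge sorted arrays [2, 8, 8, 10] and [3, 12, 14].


Compare heads, take smaller each step.
Merged: [2, 3, 8, 8, 10, 12, 14]


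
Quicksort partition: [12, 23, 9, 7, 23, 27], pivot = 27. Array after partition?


Elements <= 27 go left of pivot.
Result: [12, 23, 9, 7, 23, 27], pivot at index 5


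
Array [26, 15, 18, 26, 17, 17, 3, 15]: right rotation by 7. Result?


Right rotate by 7: [15, 18, 26, 17, 17, 3, 15, 26]


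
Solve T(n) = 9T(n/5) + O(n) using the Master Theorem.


a=9, b=5, c=1. log_5(9)=1.365 > c=1. Case 1: O(n^log_b(a)) = O(n^1.365)
Complexity: O(n^1.365)


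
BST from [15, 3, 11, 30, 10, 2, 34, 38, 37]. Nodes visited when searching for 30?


BST root = 15
Search for 30: compare at each node
Path: [15, 30]


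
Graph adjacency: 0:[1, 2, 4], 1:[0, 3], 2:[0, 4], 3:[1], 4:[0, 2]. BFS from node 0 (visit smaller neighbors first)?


BFS queue: start with [0]
Visit order: [0, 1, 2, 4, 3]


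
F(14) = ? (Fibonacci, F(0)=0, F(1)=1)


F(n)=F(n-1)+F(n-2)
...F(12)=144, F(13)=233, F(14)=377


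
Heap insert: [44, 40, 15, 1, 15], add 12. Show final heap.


Append 12: [44, 40, 15, 1, 15, 12]
Bubble up: no swaps needed
Result: [44, 40, 15, 1, 15, 12]


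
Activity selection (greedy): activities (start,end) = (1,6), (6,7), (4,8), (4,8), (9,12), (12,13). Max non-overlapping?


Greedy: pick earliest-ending, then skip overlaps.
Selected (4 activities): [(1, 6), (6, 7), (9, 12), (12, 13)]


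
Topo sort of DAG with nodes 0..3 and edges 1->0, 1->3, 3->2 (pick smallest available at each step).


Kahn's algorithm, process smallest node first
Order: [1, 0, 3, 2]


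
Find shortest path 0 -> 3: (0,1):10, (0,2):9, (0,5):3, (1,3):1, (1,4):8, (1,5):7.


Dijkstra from 0:
Distances: {0: 0, 1: 10, 2: 9, 3: 11, 4: 18, 5: 3}
Shortest distance to 3 = 11, path = [0, 1, 3]


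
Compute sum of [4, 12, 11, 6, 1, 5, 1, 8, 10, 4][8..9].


Prefix sums: [0, 4, 16, 27, 33, 34, 39, 40, 48, 58, 62]
Sum[8..9] = prefix[10] - prefix[8] = 62 - 48 = 14


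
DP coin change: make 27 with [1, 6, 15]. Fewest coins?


dp[0]=0; dp[i]=1+min(dp[i-c] for c in coins)
...dp[22]=3, dp[23]=4, dp[24]=4, dp[25]=5, dp[26]=6, dp[27]=3
Minimum coins for 27 = 3


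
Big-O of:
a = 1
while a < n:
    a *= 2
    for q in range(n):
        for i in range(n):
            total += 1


Per nesting level: O(log n) * O(n) * O(n) = O(n^2 log n)
Complexity: O(n^2 log n)


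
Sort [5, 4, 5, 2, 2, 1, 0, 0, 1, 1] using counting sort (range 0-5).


Count array: [2, 3, 2, 0, 1, 2]
Reconstruct: [0, 0, 1, 1, 1, 2, 2, 4, 5, 5]


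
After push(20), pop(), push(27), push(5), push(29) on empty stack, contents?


push(20) -> [20]
pop() returns 20 -> []
push(27) -> [27]
push(5) -> [27, 5]
push(29) -> [27, 5, 29]
Final stack (bottom to top): [27, 5, 29]


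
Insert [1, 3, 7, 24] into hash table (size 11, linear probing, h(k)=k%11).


Insertions: 1->slot 1; 3->slot 3; 7->slot 7; 24->slot 2
Table: [None, 1, 24, 3, None, None, None, 7, None, None, None]


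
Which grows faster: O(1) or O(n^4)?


constant grows slower than quartic
O(1) is asymptotically smaller; O(n^4) grows faster


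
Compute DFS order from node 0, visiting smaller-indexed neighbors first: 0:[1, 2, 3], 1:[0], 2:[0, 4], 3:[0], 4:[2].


DFS stack-based: start with [0]
Visit order: [0, 1, 2, 4, 3]


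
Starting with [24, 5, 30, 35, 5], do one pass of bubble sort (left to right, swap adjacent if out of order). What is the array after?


After one pass: [5, 24, 30, 5, 35]


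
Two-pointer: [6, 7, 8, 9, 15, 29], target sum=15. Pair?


Two pointers: lo=0, hi=5
Found pair: (6, 9) summing to 15


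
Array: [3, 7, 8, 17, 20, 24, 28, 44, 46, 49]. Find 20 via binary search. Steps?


Search for 20:
[0,9] mid=4 arr[4]=20
Total: 1 comparisons


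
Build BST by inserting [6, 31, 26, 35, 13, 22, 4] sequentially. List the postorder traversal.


Root = 6; build tree by BST insertion.
Postorder traversal: [4, 22, 13, 26, 35, 31, 6]


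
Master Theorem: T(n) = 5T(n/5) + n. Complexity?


a=5, b=5, c=1. log_5(5)=1 = c=1. Case 2: O(n^c log n) = O(n log n)
Complexity: O(n log n)


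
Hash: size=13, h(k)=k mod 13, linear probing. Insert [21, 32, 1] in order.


Insertions: 21->slot 8; 32->slot 6; 1->slot 1
Table: [None, 1, None, None, None, None, 32, None, 21, None, None, None, None]


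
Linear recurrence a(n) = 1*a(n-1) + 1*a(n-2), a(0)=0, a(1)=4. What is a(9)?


Build bottom-up:
...a(7)=52, a(8)=84, a(9)=1*84+1*52=136


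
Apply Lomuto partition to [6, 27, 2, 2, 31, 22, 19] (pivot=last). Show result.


Elements <= 19 go left of pivot.
Result: [6, 2, 2, 19, 31, 22, 27], pivot at index 3


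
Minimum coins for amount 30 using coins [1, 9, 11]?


dp[0]=0; dp[i]=1+min(dp[i-c] for c in coins)
...dp[25]=5, dp[26]=6, dp[27]=3, dp[28]=4, dp[29]=3, dp[30]=4
Minimum coins for 30 = 4


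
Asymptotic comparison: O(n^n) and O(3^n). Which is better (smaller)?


exponential (base 3) grows slower than n^n
O(3^n) is asymptotically smaller; O(n^n) grows faster


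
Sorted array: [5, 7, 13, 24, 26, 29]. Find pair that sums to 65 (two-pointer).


Two pointers: lo=0, hi=5
No pair sums to 65


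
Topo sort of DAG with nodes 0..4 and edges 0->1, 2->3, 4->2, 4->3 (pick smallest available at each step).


Kahn's algorithm, process smallest node first
Order: [0, 1, 4, 2, 3]


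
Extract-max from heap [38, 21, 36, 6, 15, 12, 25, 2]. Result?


Max = 38
Replace root with last, heapify down
Resulting heap: [36, 21, 25, 6, 15, 12, 2]


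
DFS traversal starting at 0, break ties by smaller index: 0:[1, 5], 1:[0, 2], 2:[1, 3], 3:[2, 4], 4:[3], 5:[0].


DFS stack-based: start with [0]
Visit order: [0, 1, 2, 3, 4, 5]


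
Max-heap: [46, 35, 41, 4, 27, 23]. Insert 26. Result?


Append 26: [46, 35, 41, 4, 27, 23, 26]
Bubble up: no swaps needed
Result: [46, 35, 41, 4, 27, 23, 26]


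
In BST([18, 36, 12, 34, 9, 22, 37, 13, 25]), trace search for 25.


BST root = 18
Search for 25: compare at each node
Path: [18, 36, 34, 22, 25]


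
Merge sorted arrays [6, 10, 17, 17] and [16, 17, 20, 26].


Compare heads, take smaller each step.
Merged: [6, 10, 16, 17, 17, 17, 20, 26]


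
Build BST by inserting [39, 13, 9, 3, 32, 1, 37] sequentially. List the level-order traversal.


Root = 39; build tree by BST insertion.
Level-Order traversal: [39, 13, 9, 32, 3, 37, 1]


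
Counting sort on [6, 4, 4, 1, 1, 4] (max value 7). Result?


Count array: [0, 2, 0, 0, 3, 0, 1, 0]
Reconstruct: [1, 1, 4, 4, 4, 6]


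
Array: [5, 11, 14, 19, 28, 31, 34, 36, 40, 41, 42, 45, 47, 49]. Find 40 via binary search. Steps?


Search for 40:
[0,13] mid=6 arr[6]=34
[7,13] mid=10 arr[10]=42
[7,9] mid=8 arr[8]=40
Total: 3 comparisons


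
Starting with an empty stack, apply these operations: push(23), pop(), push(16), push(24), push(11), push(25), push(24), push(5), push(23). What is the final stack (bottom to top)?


push(23) -> [23]
pop() returns 23 -> []
push(16) -> [16]
push(24) -> [16, 24]
push(11) -> [16, 24, 11]
push(25) -> [16, 24, 11, 25]
push(24) -> [16, 24, 11, 25, 24]
push(5) -> [16, 24, 11, 25, 24, 5]
push(23) -> [16, 24, 11, 25, 24, 5, 23]
Final stack (bottom to top): [16, 24, 11, 25, 24, 5, 23]


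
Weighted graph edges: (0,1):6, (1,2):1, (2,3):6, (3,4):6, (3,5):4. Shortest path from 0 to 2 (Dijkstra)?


Dijkstra from 0:
Distances: {0: 0, 1: 6, 2: 7, 3: 13, 4: 19, 5: 17}
Shortest distance to 2 = 7, path = [0, 1, 2]


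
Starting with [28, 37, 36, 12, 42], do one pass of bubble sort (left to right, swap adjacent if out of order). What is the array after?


After one pass: [28, 36, 12, 37, 42]


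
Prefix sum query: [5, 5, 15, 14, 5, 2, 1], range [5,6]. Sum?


Prefix sums: [0, 5, 10, 25, 39, 44, 46, 47]
Sum[5..6] = prefix[7] - prefix[5] = 47 - 44 = 3


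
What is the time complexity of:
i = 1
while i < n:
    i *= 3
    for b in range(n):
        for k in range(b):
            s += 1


Per nesting level: O(log n) * O(n) * O(n) [triangular over b] = O(n^2 log n)
Complexity: O(n^2 log n)


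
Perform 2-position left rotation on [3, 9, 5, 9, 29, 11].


Left rotate by 2: [5, 9, 29, 11, 3, 9]


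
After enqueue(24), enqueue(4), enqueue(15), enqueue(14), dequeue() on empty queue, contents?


enqueue(24) -> [24]
enqueue(4) -> [24, 4]
enqueue(15) -> [24, 4, 15]
enqueue(14) -> [24, 4, 15, 14]
dequeue() returns 24 -> [4, 15, 14]
Final queue (front to back): [4, 15, 14]


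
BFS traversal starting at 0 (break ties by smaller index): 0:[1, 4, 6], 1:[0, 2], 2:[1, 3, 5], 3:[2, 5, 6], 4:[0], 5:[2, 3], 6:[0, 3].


BFS queue: start with [0]
Visit order: [0, 1, 4, 6, 2, 3, 5]


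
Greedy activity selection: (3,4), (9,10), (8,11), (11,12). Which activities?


Greedy: pick earliest-ending, then skip overlaps.
Selected (3 activities): [(3, 4), (9, 10), (11, 12)]


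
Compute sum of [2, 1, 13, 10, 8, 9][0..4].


Prefix sums: [0, 2, 3, 16, 26, 34, 43]
Sum[0..4] = prefix[5] - prefix[0] = 34 - 0 = 34


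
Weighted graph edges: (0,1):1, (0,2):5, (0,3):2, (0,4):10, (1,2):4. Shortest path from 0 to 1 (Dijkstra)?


Dijkstra from 0:
Distances: {0: 0, 1: 1, 2: 5, 3: 2, 4: 10}
Shortest distance to 1 = 1, path = [0, 1]


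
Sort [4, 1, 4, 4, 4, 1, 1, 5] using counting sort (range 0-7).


Count array: [0, 3, 0, 0, 4, 1, 0, 0]
Reconstruct: [1, 1, 1, 4, 4, 4, 4, 5]


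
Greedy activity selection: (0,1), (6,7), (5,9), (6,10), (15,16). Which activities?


Greedy: pick earliest-ending, then skip overlaps.
Selected (3 activities): [(0, 1), (6, 7), (15, 16)]


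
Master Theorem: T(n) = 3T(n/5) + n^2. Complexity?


a=3, b=5, c=2. log_5(3)=0.683 < c=2. Case 3: O(n^c) = O(n^2)
Complexity: O(n^2)


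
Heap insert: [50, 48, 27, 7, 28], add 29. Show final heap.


Append 29: [50, 48, 27, 7, 28, 29]
Bubble up: swap idx 5(29) with idx 2(27)
Result: [50, 48, 29, 7, 28, 27]


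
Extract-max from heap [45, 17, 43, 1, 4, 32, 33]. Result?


Max = 45
Replace root with last, heapify down
Resulting heap: [43, 17, 33, 1, 4, 32]


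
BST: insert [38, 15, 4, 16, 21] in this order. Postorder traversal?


Root = 38; build tree by BST insertion.
Postorder traversal: [4, 21, 16, 15, 38]
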